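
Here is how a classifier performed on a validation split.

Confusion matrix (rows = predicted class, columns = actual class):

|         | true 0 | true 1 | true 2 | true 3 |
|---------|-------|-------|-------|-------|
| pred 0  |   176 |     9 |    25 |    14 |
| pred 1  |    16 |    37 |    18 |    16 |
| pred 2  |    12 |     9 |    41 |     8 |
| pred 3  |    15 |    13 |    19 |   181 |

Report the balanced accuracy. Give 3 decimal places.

0.643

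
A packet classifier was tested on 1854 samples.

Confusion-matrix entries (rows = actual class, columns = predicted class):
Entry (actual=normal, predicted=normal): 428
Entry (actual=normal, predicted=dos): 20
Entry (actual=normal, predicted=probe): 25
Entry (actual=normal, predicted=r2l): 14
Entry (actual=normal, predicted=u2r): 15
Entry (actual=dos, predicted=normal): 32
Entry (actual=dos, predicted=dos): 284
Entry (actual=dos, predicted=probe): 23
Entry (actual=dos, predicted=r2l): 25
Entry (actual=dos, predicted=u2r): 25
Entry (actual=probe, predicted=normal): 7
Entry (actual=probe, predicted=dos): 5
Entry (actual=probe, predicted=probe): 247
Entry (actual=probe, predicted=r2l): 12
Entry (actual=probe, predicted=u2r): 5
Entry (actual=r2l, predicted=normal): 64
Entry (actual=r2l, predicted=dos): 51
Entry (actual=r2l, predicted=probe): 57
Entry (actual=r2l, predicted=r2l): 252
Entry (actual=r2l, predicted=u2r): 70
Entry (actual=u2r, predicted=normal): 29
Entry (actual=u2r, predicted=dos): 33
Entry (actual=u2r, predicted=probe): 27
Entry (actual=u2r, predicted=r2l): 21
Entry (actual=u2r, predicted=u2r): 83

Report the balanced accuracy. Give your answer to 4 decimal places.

Balanced accuracy = mean of per-class recall.
  normal: recall = 428/502 = 0.85259
  dos: recall = 284/389 = 0.73008
  probe: recall = 247/276 = 0.89493
  r2l: recall = 252/494 = 0.51012
  u2r: recall = 83/193 = 0.43005
Mean = (0.85259 + 0.73008 + 0.89493 + 0.51012 + 0.43005) / 5 = 0.6836

0.6836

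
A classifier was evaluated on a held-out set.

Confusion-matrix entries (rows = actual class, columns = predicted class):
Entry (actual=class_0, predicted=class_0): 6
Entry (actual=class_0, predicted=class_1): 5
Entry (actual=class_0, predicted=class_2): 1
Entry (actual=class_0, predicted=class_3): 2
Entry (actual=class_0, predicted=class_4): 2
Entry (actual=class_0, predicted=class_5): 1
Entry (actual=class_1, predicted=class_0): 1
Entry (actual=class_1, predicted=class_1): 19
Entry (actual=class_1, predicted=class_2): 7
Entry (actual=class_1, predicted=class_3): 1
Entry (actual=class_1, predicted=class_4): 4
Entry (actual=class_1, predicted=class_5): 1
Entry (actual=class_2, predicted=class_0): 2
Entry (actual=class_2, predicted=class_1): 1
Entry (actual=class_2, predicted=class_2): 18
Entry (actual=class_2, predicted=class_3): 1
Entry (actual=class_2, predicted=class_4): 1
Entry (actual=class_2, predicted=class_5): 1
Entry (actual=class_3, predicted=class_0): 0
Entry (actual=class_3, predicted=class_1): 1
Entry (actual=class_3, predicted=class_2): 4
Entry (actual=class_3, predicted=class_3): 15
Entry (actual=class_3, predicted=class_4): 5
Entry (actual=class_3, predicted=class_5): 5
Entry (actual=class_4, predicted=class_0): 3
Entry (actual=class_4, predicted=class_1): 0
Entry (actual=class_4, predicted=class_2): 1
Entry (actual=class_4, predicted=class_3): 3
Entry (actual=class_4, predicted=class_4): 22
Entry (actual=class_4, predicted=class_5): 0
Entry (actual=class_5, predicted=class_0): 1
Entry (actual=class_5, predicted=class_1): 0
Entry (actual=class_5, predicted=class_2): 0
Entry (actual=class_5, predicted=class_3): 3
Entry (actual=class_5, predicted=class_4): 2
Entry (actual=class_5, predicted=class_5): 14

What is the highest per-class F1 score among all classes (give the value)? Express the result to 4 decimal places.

0.6769

Per-class F1 score (2·TP/(2·TP+FP+FN)):
  class_0: TP=6, FP=1+2+0+3+1=7, FN=5+1+2+2+1=11 → 12/30 = 0.40000
  class_1: TP=19, FP=5+1+1+0+0=7, FN=1+7+1+4+1=14 → 38/59 = 0.64407
  class_2: TP=18, FP=1+7+4+1+0=13, FN=2+1+1+1+1=6 → 36/55 = 0.65455
  class_3: TP=15, FP=2+1+1+3+3=10, FN=0+1+4+5+5=15 → 30/55 = 0.54545
  class_4: TP=22, FP=2+4+1+5+2=14, FN=3+0+1+3+0=7 → 44/65 = 0.67692
  class_5: TP=14, FP=1+1+1+5+0=8, FN=1+0+0+3+2=6 → 28/42 = 0.66667
Highest is class 'class_4' with F1 score = 0.6769.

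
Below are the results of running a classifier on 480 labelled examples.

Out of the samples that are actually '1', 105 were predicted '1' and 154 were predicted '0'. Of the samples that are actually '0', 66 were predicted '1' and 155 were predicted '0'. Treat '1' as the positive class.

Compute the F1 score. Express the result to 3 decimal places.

0.488

Precision = TP/(TP+FP) = 105/171 = 0.6140
Recall = TP/(TP+FN) = 105/259 = 0.4054
F1 = 2·TP/(2·TP+FP+FN) = 210/430 = 0.488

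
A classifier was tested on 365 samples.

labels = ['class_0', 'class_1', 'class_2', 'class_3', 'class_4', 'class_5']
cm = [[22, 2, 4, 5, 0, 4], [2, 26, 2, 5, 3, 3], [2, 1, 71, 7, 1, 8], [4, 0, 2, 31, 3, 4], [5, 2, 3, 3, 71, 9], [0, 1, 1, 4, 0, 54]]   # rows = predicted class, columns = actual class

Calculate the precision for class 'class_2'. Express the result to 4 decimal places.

0.7889

Take TP from the diagonal, FP from the rest of the 'class_2' prediction marginal, FN from the rest of the 'class_2' actual marginal.
precision = TP/(TP+FP).
class_2: TP=71, FP=2+1+7+1+8=19 → 71/90 = 0.78889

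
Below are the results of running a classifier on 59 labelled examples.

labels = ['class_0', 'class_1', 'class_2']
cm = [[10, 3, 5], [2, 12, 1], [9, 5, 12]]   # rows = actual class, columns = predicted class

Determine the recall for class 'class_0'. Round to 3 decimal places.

0.556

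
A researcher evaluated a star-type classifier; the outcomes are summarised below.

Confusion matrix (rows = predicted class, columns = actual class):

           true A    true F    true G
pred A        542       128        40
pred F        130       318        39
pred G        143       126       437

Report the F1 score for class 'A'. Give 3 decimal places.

Treat 'A' as positive and all other classes as negative.
F1 score = 2·TP/(2·TP+FP+FN).
A: TP=542, FP=128+40=168, FN=130+143=273 → 1084/1525 = 0.7108

0.711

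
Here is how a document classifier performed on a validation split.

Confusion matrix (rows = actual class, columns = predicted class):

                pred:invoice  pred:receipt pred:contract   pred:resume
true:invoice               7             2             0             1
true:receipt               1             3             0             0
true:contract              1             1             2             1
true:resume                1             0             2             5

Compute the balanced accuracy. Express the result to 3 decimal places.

Balanced accuracy = mean of per-class recall.
  invoice: recall = 7/10 = 0.7000
  receipt: recall = 3/4 = 0.7500
  contract: recall = 2/5 = 0.4000
  resume: recall = 5/8 = 0.6250
Mean = (0.7000 + 0.7500 + 0.4000 + 0.6250) / 4 = 0.619

0.619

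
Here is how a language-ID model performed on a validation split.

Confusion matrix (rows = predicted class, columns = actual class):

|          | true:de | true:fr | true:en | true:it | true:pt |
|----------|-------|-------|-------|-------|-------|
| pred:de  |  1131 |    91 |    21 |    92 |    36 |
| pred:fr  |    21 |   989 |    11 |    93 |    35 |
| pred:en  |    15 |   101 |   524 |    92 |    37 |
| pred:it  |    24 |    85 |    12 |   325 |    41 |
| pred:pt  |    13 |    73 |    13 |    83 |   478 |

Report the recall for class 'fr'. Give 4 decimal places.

0.7386

Treat 'fr' as positive and all other classes as negative.
recall = TP/(TP+FN).
fr: TP=989, FN=91+101+85+73=350 → 989/1339 = 0.73861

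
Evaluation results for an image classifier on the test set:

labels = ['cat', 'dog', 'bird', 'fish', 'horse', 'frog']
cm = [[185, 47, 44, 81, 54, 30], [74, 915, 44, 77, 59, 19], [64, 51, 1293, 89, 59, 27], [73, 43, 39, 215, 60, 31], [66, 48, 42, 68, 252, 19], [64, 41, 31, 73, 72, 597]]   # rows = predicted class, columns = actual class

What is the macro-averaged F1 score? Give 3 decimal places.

0.606

Per-class F1 score (2·TP/(2·TP+FP+FN)):
  cat: TP=185, FP=47+44+81+54+30=256, FN=74+64+73+66+64=341 → 370/967 = 0.3826
  dog: TP=915, FP=74+44+77+59+19=273, FN=47+51+43+48+41=230 → 1830/2333 = 0.7844
  bird: TP=1293, FP=64+51+89+59+27=290, FN=44+44+39+42+31=200 → 2586/3076 = 0.8407
  fish: TP=215, FP=73+43+39+60+31=246, FN=81+77+89+68+73=388 → 430/1064 = 0.4041
  horse: TP=252, FP=66+48+42+68+19=243, FN=54+59+59+60+72=304 → 504/1051 = 0.4795
  frog: TP=597, FP=64+41+31+73+72=281, FN=30+19+27+31+19=126 → 1194/1601 = 0.7458
Macro-F1 score = mean = (0.3826 + 0.7844 + 0.8407 + 0.4041 + 0.4795 + 0.7458) / 6 = 0.606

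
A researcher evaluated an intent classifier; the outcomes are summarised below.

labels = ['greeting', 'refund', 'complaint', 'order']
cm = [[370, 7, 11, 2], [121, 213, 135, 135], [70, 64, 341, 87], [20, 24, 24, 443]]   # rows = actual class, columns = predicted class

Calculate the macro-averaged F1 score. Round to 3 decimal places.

Per-class F1 score (2·TP/(2·TP+FP+FN)):
  greeting: TP=370, FP=121+70+20=211, FN=7+11+2=20 → 740/971 = 0.7621
  refund: TP=213, FP=7+64+24=95, FN=121+135+135=391 → 426/912 = 0.4671
  complaint: TP=341, FP=11+135+24=170, FN=70+64+87=221 → 682/1073 = 0.6356
  order: TP=443, FP=2+135+87=224, FN=20+24+24=68 → 886/1178 = 0.7521
Macro-F1 score = mean = (0.7621 + 0.4671 + 0.6356 + 0.7521) / 4 = 0.654

0.654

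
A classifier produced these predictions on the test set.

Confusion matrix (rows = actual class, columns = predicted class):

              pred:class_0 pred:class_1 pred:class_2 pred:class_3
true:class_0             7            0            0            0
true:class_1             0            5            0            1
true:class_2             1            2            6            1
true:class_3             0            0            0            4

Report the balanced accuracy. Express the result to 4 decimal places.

Balanced accuracy = mean of per-class recall.
  class_0: recall = 7/7 = 1.00000
  class_1: recall = 5/6 = 0.83333
  class_2: recall = 6/10 = 0.60000
  class_3: recall = 4/4 = 1.00000
Mean = (1.00000 + 0.83333 + 0.60000 + 1.00000) / 4 = 0.8583

0.8583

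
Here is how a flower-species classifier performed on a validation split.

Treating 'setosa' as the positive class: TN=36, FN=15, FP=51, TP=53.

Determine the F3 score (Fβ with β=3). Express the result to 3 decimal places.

Fβ = (1+β²)·TP / ((1+β²)·TP + β²·FN + FP), with β²=9
= 10·53 / (10·53 + 9·15 + 51) = 0.740

0.740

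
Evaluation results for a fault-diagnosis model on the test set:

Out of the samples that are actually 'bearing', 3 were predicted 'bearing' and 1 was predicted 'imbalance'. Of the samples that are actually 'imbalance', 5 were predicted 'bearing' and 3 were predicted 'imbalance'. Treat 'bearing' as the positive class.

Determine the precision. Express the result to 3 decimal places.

Precision = TP/(TP+FP) = 3/(3+5) = 3/8 = 0.375

0.375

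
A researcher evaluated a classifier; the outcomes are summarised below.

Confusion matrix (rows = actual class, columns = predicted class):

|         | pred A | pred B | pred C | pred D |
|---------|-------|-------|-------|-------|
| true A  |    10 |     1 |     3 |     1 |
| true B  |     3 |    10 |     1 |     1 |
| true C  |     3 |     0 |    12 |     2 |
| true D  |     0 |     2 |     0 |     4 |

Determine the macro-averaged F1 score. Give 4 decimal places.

0.6645

Per-class F1 score (2·TP/(2·TP+FP+FN)):
  A: TP=10, FP=3+3+0=6, FN=1+3+1=5 → 20/31 = 0.64516
  B: TP=10, FP=1+0+2=3, FN=3+1+1=5 → 20/28 = 0.71429
  C: TP=12, FP=3+1+0=4, FN=3+0+2=5 → 24/33 = 0.72727
  D: TP=4, FP=1+1+2=4, FN=0+2+0=2 → 8/14 = 0.57143
Macro-F1 score = mean = (0.64516 + 0.71429 + 0.72727 + 0.57143) / 4 = 0.6645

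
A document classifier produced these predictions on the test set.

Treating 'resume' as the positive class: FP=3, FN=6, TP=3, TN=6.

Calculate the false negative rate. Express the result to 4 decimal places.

0.6667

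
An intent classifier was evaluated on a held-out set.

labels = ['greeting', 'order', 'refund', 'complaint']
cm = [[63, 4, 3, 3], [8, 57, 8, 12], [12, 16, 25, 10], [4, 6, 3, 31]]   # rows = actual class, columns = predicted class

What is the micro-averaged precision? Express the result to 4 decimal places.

0.6642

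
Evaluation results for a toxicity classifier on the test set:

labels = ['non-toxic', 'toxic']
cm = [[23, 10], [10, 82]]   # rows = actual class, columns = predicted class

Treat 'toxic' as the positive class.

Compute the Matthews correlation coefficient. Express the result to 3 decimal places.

MCC = (TP·TN − FP·FN) / √((TP+FP)(TP+FN)(TN+FP)(TN+FN))
Numerator = 82·23 − 10·10 = 1786
Denominator = √(92·92·33·33) = √9217296 = 3036.0000
MCC = 1786 / 3036.0000 = 0.588

0.588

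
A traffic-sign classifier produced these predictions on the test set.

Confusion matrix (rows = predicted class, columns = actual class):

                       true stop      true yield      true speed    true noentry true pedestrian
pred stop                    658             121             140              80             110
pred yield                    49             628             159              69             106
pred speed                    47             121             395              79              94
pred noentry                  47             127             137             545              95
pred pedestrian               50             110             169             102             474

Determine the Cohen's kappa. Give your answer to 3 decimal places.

0.467

Observed agreement pₒ = trace/N = 2700/4712 = 0.5730
Expected agreement pₑ = Σ (rowᵢ·colᵢ)/N² = (851·1109 + 1107·1011 + 1000·736 + 875·951 + 879·905)/4712² = 0.1994
κ = (pₒ − pₑ)/(1 − pₑ) = (0.5730 − 0.1994)/(1 − 0.1994) = 0.467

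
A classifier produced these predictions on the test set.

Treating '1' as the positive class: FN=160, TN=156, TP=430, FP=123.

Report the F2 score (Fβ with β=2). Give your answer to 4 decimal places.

0.7381

Fβ = (1+β²)·TP / ((1+β²)·TP + β²·FN + FP), with β²=4
= 5·430 / (5·430 + 4·160 + 123) = 0.7381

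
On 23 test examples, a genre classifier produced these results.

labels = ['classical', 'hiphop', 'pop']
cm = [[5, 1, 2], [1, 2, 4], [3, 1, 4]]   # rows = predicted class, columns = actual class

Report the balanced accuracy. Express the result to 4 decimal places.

0.4852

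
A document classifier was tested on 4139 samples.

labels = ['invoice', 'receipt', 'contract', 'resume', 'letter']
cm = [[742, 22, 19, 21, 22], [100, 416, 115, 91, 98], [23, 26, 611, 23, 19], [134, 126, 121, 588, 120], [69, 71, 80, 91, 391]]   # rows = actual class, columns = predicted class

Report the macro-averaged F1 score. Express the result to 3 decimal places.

0.657

Per-class F1 score (2·TP/(2·TP+FP+FN)):
  invoice: TP=742, FP=100+23+134+69=326, FN=22+19+21+22=84 → 1484/1894 = 0.7835
  receipt: TP=416, FP=22+26+126+71=245, FN=100+115+91+98=404 → 832/1481 = 0.5618
  contract: TP=611, FP=19+115+121+80=335, FN=23+26+23+19=91 → 1222/1648 = 0.7415
  resume: TP=588, FP=21+91+23+91=226, FN=134+126+121+120=501 → 1176/1903 = 0.6180
  letter: TP=391, FP=22+98+19+120=259, FN=69+71+80+91=311 → 782/1352 = 0.5784
Macro-F1 score = mean = (0.7835 + 0.5618 + 0.7415 + 0.6180 + 0.5784) / 5 = 0.657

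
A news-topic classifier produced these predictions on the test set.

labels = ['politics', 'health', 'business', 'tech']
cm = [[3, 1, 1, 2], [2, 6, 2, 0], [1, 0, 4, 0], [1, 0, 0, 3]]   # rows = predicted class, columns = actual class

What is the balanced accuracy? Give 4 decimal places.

0.6143

Balanced accuracy = mean of per-class recall.
  politics: recall = 3/7 = 0.42857
  health: recall = 6/7 = 0.85714
  business: recall = 4/7 = 0.57143
  tech: recall = 3/5 = 0.60000
Mean = (0.42857 + 0.85714 + 0.57143 + 0.60000) / 4 = 0.6143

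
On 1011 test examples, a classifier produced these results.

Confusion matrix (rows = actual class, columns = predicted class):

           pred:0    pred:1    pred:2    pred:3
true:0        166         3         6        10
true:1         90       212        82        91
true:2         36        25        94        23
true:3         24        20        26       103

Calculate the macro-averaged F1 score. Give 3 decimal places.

0.560

Per-class F1 score (2·TP/(2·TP+FP+FN)):
  0: TP=166, FP=90+36+24=150, FN=3+6+10=19 → 332/501 = 0.6627
  1: TP=212, FP=3+25+20=48, FN=90+82+91=263 → 424/735 = 0.5769
  2: TP=94, FP=6+82+26=114, FN=36+25+23=84 → 188/386 = 0.4870
  3: TP=103, FP=10+91+23=124, FN=24+20+26=70 → 206/400 = 0.5150
Macro-F1 score = mean = (0.6627 + 0.5769 + 0.4870 + 0.5150) / 4 = 0.560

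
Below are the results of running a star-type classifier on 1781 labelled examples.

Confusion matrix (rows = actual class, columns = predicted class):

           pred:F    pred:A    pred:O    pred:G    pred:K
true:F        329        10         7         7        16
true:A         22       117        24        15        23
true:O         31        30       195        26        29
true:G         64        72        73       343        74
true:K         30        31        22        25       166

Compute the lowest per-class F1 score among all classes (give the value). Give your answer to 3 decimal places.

Per-class F1 score (2·TP/(2·TP+FP+FN)):
  F: TP=329, FP=22+31+64+30=147, FN=10+7+7+16=40 → 658/845 = 0.7787
  A: TP=117, FP=10+30+72+31=143, FN=22+24+15+23=84 → 234/461 = 0.5076
  O: TP=195, FP=7+24+73+22=126, FN=31+30+26+29=116 → 390/632 = 0.6171
  G: TP=343, FP=7+15+26+25=73, FN=64+72+73+74=283 → 686/1042 = 0.6583
  K: TP=166, FP=16+23+29+74=142, FN=30+31+22+25=108 → 332/582 = 0.5704
Lowest is class 'A' with F1 score = 0.508.

0.508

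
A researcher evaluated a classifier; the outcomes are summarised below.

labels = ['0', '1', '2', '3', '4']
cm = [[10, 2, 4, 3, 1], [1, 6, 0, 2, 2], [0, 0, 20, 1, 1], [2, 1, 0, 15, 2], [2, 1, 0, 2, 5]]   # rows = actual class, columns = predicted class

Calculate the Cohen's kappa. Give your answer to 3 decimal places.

Observed agreement pₒ = trace/N = 56/83 = 0.6747
Expected agreement pₑ = Σ (rowᵢ·colᵢ)/N² = (20·15 + 11·10 + 22·24 + 20·23 + 10·11)/83² = 0.2189
κ = (pₒ − pₑ)/(1 − pₑ) = (0.6747 − 0.2189)/(1 − 0.2189) = 0.584

0.584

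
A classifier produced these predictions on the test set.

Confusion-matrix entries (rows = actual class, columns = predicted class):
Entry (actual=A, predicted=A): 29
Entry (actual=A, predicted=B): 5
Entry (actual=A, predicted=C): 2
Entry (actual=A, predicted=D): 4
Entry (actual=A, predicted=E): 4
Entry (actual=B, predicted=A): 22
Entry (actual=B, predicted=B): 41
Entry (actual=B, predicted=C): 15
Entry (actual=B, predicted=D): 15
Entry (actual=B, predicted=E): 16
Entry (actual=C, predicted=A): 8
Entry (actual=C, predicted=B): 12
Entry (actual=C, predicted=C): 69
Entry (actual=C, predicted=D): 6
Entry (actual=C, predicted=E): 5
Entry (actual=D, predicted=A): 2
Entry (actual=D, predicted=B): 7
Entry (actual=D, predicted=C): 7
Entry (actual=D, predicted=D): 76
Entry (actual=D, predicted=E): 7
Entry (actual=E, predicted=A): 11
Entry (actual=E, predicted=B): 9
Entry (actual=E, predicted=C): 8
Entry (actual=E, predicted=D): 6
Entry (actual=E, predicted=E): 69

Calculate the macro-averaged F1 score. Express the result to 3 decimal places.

0.610

Per-class F1 score (2·TP/(2·TP+FP+FN)):
  A: TP=29, FP=22+8+2+11=43, FN=5+2+4+4=15 → 58/116 = 0.5000
  B: TP=41, FP=5+12+7+9=33, FN=22+15+15+16=68 → 82/183 = 0.4481
  C: TP=69, FP=2+15+7+8=32, FN=8+12+6+5=31 → 138/201 = 0.6866
  D: TP=76, FP=4+15+6+6=31, FN=2+7+7+7=23 → 152/206 = 0.7379
  E: TP=69, FP=4+16+5+7=32, FN=11+9+8+6=34 → 138/204 = 0.6765
Macro-F1 score = mean = (0.5000 + 0.4481 + 0.6866 + 0.7379 + 0.6765) / 5 = 0.610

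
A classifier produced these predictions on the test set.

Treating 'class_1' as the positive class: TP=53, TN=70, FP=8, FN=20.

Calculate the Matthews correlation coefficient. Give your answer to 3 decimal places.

0.635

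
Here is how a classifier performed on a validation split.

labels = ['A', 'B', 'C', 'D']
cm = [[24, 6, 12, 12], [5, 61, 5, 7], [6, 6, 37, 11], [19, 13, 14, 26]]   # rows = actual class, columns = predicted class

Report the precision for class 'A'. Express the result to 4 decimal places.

Take TP from the diagonal, FP from the rest of the 'A' prediction marginal, FN from the rest of the 'A' actual marginal.
precision = TP/(TP+FP).
A: TP=24, FP=5+6+19=30 → 24/54 = 0.44444

0.4444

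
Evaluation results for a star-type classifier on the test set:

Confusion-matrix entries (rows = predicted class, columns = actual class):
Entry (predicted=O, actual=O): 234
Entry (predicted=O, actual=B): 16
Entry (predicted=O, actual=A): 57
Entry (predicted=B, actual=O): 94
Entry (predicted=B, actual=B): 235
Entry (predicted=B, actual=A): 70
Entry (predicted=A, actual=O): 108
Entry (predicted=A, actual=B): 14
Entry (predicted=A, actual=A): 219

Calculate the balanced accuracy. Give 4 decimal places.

Balanced accuracy = mean of per-class recall.
  O: recall = 234/436 = 0.53670
  B: recall = 235/265 = 0.88679
  A: recall = 219/346 = 0.63295
Mean = (0.53670 + 0.88679 + 0.63295) / 3 = 0.6855

0.6855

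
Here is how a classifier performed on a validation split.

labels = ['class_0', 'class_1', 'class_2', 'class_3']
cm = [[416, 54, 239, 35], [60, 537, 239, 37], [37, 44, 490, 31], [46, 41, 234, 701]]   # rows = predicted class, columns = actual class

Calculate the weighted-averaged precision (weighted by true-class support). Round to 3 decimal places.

0.697

Per-class precision (TP/(TP+FP)):
  class_0: TP=416, FP=54+239+35=328 → 416/744 = 0.5591
  class_1: TP=537, FP=60+239+37=336 → 537/873 = 0.6151
  class_2: TP=490, FP=37+44+31=112 → 490/602 = 0.8140
  class_3: TP=701, FP=46+41+234=321 → 701/1022 = 0.6859
Weighted-precision = Σ (supportᵢ/N)·precisionᵢ with N=3241: (559/3241)·0.5591 + (676/3241)·0.6151 + (1202/3241)·0.8140 + (804/3241)·0.6859 = 0.697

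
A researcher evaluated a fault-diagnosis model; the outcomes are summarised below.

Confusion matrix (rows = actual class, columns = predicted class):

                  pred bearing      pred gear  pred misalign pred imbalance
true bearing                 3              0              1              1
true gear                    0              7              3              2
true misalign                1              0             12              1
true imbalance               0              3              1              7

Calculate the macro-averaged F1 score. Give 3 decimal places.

0.678

Per-class F1 score (2·TP/(2·TP+FP+FN)):
  bearing: TP=3, FP=0+1+0=1, FN=0+1+1=2 → 6/9 = 0.6667
  gear: TP=7, FP=0+0+3=3, FN=0+3+2=5 → 14/22 = 0.6364
  misalign: TP=12, FP=1+3+1=5, FN=1+0+1=2 → 24/31 = 0.7742
  imbalance: TP=7, FP=1+2+1=4, FN=0+3+1=4 → 14/22 = 0.6364
Macro-F1 score = mean = (0.6667 + 0.6364 + 0.7742 + 0.6364) / 4 = 0.678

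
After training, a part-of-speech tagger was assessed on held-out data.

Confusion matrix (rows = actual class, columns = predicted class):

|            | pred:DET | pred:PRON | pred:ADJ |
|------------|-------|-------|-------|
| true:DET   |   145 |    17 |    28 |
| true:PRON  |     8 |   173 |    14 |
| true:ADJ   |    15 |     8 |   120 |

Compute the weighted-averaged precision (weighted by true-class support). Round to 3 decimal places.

0.834

Per-class precision (TP/(TP+FP)):
  DET: TP=145, FP=8+15=23 → 145/168 = 0.8631
  PRON: TP=173, FP=17+8=25 → 173/198 = 0.8737
  ADJ: TP=120, FP=28+14=42 → 120/162 = 0.7407
Weighted-precision = Σ (supportᵢ/N)·precisionᵢ with N=528: (190/528)·0.8631 + (195/528)·0.8737 + (143/528)·0.7407 = 0.834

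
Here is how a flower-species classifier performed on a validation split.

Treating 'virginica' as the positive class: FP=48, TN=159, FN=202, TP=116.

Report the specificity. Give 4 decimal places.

Specificity = TN/(TN+FP) = 159/(159+48) = 0.7681

0.7681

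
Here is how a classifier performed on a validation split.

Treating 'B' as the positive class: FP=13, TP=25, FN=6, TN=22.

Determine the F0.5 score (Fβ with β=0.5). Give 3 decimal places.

0.683

Fβ = (1+β²)·TP / ((1+β²)·TP + β²·FN + FP), with β²=1/4
= 1.25·25 / (1.25·25 + 0.25·6 + 13) = 0.683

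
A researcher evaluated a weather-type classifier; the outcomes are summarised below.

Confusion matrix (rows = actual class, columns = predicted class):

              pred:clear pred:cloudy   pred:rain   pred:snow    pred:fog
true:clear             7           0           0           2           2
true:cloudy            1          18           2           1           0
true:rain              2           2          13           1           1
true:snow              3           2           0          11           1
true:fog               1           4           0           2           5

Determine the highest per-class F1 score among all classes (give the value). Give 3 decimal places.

0.765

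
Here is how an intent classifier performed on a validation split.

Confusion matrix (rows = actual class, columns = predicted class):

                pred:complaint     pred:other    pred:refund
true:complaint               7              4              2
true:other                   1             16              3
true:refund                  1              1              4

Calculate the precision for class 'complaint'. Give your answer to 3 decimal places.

Treat 'complaint' as positive and all other classes as negative.
precision = TP/(TP+FP).
complaint: TP=7, FP=1+1=2 → 7/9 = 0.7778

0.778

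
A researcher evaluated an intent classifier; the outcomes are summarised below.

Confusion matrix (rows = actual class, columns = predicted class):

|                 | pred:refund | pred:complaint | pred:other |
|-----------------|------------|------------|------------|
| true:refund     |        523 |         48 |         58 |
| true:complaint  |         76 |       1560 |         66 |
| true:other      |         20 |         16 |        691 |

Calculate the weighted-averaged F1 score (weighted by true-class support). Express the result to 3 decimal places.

0.908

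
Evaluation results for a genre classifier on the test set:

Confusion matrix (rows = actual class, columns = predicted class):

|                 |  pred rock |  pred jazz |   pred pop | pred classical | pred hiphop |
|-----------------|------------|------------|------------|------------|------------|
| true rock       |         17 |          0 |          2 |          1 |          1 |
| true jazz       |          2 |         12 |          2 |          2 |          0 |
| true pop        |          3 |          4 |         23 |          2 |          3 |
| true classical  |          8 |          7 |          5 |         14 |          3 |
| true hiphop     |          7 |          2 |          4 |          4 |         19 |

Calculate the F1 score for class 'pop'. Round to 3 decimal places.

Take TP from the diagonal, FP from the rest of the 'pop' prediction marginal, FN from the rest of the 'pop' actual marginal.
F1 score = 2·TP/(2·TP+FP+FN).
pop: TP=23, FP=2+2+5+4=13, FN=3+4+2+3=12 → 46/71 = 0.6479

0.648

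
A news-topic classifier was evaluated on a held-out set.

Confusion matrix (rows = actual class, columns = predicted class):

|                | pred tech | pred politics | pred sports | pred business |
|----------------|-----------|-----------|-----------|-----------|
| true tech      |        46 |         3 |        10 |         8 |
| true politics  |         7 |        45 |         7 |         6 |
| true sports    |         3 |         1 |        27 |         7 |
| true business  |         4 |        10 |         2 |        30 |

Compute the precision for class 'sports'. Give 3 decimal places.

precision = TP/(TP+FP).
sports: TP=27, FP=10+7+2=19 → 27/46 = 0.5870

0.587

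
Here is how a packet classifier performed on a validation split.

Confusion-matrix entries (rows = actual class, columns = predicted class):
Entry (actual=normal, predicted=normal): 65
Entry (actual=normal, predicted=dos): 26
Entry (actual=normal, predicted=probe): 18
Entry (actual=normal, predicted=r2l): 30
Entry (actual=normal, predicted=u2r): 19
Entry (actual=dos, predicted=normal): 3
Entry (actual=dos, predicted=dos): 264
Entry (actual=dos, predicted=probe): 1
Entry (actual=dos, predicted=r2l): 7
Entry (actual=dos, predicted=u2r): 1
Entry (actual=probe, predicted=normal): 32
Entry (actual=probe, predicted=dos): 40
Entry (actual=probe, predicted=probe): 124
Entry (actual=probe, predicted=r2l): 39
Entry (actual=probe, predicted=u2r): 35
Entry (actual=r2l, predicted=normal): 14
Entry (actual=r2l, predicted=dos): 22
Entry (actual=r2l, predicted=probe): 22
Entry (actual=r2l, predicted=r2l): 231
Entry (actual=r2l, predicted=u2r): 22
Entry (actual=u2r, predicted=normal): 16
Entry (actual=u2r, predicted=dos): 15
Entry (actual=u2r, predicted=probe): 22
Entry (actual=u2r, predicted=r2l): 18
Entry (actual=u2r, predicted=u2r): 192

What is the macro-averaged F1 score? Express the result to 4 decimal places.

0.6527

Per-class F1 score (2·TP/(2·TP+FP+FN)):
  normal: TP=65, FP=3+32+14+16=65, FN=26+18+30+19=93 → 130/288 = 0.45139
  dos: TP=264, FP=26+40+22+15=103, FN=3+1+7+1=12 → 528/643 = 0.82115
  probe: TP=124, FP=18+1+22+22=63, FN=32+40+39+35=146 → 248/457 = 0.54267
  r2l: TP=231, FP=30+7+39+18=94, FN=14+22+22+22=80 → 462/636 = 0.72642
  u2r: TP=192, FP=19+1+35+22=77, FN=16+15+22+18=71 → 384/532 = 0.72180
Macro-F1 score = mean = (0.45139 + 0.82115 + 0.54267 + 0.72642 + 0.72180) / 5 = 0.6527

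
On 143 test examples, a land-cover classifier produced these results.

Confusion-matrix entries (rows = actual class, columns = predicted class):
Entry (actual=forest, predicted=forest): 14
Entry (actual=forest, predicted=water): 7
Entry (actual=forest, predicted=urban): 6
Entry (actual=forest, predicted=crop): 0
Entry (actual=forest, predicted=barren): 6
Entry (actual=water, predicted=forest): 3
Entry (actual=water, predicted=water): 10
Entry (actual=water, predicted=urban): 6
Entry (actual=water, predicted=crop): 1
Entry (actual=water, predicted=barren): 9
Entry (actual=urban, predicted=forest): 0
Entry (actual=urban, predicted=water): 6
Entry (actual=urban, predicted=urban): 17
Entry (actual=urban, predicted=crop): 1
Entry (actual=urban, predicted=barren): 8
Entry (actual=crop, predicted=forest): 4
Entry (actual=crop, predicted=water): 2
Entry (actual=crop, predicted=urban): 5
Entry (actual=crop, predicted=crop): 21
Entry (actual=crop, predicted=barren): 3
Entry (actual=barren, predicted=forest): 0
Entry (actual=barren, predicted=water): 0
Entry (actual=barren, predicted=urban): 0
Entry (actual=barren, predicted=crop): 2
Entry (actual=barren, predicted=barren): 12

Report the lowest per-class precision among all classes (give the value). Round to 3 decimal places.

0.316

Per-class precision (TP/(TP+FP)):
  forest: TP=14, FP=3+0+4+0=7 → 14/21 = 0.6667
  water: TP=10, FP=7+6+2+0=15 → 10/25 = 0.4000
  urban: TP=17, FP=6+6+5+0=17 → 17/34 = 0.5000
  crop: TP=21, FP=0+1+1+2=4 → 21/25 = 0.8400
  barren: TP=12, FP=6+9+8+3=26 → 12/38 = 0.3158
Lowest is class 'barren' with precision = 0.316.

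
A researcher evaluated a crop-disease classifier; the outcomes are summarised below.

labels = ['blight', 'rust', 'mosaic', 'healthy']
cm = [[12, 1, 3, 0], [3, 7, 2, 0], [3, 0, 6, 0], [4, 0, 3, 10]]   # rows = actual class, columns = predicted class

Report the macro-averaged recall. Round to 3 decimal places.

Per-class recall (TP/(TP+FN)):
  blight: TP=12, FN=1+3+0=4 → 12/16 = 0.7500
  rust: TP=7, FN=3+2+0=5 → 7/12 = 0.5833
  mosaic: TP=6, FN=3+0+0=3 → 6/9 = 0.6667
  healthy: TP=10, FN=4+0+3=7 → 10/17 = 0.5882
Macro-recall = mean = (0.7500 + 0.5833 + 0.6667 + 0.5882) / 4 = 0.647

0.647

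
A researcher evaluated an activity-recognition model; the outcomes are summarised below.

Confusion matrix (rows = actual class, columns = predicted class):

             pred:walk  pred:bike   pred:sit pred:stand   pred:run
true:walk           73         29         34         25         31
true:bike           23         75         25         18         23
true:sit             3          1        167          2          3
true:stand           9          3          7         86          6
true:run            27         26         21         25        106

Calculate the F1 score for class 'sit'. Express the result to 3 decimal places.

One-vs-rest for 'sit': TP = diagonal; FP = other classes predicted 'sit'; FN = 'sit' predicted as other.
F1 score = 2·TP/(2·TP+FP+FN).
sit: TP=167, FP=34+25+7+21=87, FN=3+1+2+3=9 → 334/430 = 0.7767

0.777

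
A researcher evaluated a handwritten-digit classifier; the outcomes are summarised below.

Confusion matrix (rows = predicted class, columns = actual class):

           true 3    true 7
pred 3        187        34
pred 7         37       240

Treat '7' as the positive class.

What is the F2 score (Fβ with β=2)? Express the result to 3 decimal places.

Fβ = (1+β²)·TP / ((1+β²)·TP + β²·FN + FP), with β²=4
= 5·240 / (5·240 + 4·34 + 37) = 0.874

0.874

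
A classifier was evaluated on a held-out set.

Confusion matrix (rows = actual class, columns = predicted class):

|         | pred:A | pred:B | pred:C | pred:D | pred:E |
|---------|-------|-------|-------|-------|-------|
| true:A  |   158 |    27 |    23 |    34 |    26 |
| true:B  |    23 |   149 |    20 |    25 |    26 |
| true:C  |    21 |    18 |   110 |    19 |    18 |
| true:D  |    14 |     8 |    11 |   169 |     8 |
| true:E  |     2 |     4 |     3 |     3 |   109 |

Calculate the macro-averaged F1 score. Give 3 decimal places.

0.676

Per-class F1 score (2·TP/(2·TP+FP+FN)):
  A: TP=158, FP=23+21+14+2=60, FN=27+23+34+26=110 → 316/486 = 0.6502
  B: TP=149, FP=27+18+8+4=57, FN=23+20+25+26=94 → 298/449 = 0.6637
  C: TP=110, FP=23+20+11+3=57, FN=21+18+19+18=76 → 220/353 = 0.6232
  D: TP=169, FP=34+25+19+3=81, FN=14+8+11+8=41 → 338/460 = 0.7348
  E: TP=109, FP=26+26+18+8=78, FN=2+4+3+3=12 → 218/308 = 0.7078
Macro-F1 score = mean = (0.6502 + 0.6637 + 0.6232 + 0.7348 + 0.7078) / 5 = 0.676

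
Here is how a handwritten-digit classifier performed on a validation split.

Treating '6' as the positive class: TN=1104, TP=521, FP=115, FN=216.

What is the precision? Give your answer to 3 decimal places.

Precision = TP/(TP+FP) = 521/(521+115) = 521/636 = 0.819

0.819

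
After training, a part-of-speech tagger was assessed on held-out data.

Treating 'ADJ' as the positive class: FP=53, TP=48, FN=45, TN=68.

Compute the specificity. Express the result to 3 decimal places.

Specificity = TN/(TN+FP) = 68/(68+53) = 0.562

0.562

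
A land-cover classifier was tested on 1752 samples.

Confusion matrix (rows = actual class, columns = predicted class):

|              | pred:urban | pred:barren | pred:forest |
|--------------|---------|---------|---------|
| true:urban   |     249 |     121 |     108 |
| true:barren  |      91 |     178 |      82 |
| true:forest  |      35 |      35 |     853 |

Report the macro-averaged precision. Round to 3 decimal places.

Per-class precision (TP/(TP+FP)):
  urban: TP=249, FP=91+35=126 → 249/375 = 0.6640
  barren: TP=178, FP=121+35=156 → 178/334 = 0.5329
  forest: TP=853, FP=108+82=190 → 853/1043 = 0.8178
Macro-precision = mean = (0.6640 + 0.5329 + 0.8178) / 3 = 0.672

0.672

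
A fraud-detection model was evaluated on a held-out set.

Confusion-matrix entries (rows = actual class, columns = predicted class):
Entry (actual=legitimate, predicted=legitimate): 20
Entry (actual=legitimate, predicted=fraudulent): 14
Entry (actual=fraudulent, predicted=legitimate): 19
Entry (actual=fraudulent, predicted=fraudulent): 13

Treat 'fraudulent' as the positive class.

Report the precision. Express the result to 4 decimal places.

0.4815

Precision = TP/(TP+FP) = 13/(13+14) = 13/27 = 0.4815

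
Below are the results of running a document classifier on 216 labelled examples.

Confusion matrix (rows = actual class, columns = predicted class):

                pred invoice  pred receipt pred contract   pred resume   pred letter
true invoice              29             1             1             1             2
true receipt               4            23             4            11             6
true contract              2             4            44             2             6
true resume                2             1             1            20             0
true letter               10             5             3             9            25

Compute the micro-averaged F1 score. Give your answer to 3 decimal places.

Micro-averaging pools counts across classes: ΣTP=141, ΣFP=75, ΣFN=75.
Micro-F1 score = 2·TP/(2·TP+FP+FN) on pooled counts = 0.653 (equals overall accuracy in single-label multiclass).

0.653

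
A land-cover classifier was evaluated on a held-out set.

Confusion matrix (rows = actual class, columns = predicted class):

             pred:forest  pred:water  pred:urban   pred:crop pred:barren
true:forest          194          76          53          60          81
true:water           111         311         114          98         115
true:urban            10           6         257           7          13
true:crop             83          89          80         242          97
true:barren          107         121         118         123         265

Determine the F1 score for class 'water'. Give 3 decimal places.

0.460

F1 score = 2·TP/(2·TP+FP+FN).
water: TP=311, FP=76+6+89+121=292, FN=111+114+98+115=438 → 622/1352 = 0.4601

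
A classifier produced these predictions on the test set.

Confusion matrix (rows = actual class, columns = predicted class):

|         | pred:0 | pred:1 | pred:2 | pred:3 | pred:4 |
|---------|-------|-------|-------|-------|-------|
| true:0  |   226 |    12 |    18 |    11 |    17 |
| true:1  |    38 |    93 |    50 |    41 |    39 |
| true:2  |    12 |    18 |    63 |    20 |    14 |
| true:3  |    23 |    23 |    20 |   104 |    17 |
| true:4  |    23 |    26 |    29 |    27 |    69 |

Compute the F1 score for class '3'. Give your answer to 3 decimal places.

0.533

Treat '3' as positive and all other classes as negative.
F1 score = 2·TP/(2·TP+FP+FN).
3: TP=104, FP=11+41+20+27=99, FN=23+23+20+17=83 → 208/390 = 0.5333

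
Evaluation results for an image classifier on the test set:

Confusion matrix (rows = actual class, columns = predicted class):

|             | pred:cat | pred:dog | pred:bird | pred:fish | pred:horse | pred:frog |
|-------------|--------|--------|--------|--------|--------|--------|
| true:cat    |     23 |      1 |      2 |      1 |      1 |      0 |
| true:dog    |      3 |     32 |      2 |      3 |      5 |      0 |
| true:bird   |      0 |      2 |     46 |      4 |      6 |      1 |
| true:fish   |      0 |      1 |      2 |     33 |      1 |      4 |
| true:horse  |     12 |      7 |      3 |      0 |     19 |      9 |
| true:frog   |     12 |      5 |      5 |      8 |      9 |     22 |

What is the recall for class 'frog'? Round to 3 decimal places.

0.361

Treat 'frog' as positive and all other classes as negative.
recall = TP/(TP+FN).
frog: TP=22, FN=12+5+5+8+9=39 → 22/61 = 0.3607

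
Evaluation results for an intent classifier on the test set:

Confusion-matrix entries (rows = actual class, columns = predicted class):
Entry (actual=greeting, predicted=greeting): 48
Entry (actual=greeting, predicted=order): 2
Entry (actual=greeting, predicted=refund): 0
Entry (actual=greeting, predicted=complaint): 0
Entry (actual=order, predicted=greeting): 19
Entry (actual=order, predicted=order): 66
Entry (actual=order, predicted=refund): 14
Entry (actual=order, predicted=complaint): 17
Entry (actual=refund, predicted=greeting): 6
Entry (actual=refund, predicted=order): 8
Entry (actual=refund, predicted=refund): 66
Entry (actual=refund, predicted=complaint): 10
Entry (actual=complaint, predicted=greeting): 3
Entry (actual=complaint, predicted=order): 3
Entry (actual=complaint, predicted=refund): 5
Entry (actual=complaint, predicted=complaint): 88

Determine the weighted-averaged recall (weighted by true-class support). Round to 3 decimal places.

0.755

Per-class recall (TP/(TP+FN)):
  greeting: TP=48, FN=2+0+0=2 → 48/50 = 0.9600
  order: TP=66, FN=19+14+17=50 → 66/116 = 0.5690
  refund: TP=66, FN=6+8+10=24 → 66/90 = 0.7333
  complaint: TP=88, FN=3+3+5=11 → 88/99 = 0.8889
Weighted-recall = Σ (supportᵢ/N)·recallᵢ with N=355: (50/355)·0.9600 + (116/355)·0.5690 + (90/355)·0.7333 + (99/355)·0.8889 = 0.755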